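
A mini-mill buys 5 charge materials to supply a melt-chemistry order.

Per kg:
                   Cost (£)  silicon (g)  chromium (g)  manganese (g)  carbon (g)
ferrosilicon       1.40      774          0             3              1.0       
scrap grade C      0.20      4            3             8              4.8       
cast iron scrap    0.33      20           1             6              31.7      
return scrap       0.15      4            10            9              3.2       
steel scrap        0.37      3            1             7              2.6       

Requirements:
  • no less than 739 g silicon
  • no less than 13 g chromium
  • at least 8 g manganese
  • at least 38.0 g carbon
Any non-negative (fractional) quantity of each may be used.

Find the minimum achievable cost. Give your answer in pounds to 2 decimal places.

£1.82

Let x1 = kg of ferrosilicon, x2 = kg of scrap grade C, x3 = kg of cast iron scrap, x4 = kg of return scrap, x5 = kg of steel scrap.
Minimise 1.4x1 + 0.2x2 + 0.33x3 + 0.15x4 + 0.37x5 with:
  774x1 + 4x2 + 20x3 + 4x4 + 3x5 ≥ 739   (silicon)
  3x2 + 1x3 + 10x4 + 1x5 ≥ 13   (chromium)
  3x1 + 8x2 + 6x3 + 9x4 + 7x5 ≥ 8   (manganese)
  1x1 + 4.8x2 + 31.7x3 + 3.2x4 + 2.6x5 ≥ 38   (carbon)
  x1, x2, x3, x4, x5 ≥ 0.
The optimal basis is {ferrosilicon, cast iron scrap, return scrap}; scrap grade C, steel scrap drop out. The silicon, chromium, carbon requirements are met with equality.
That vertex is x1 = 0.9215, x3 = 1.049, x4 = 1.195.
Cost = 1.4·0.9215 + 0.33·1.049 + 0.15·1.195 = 1.8155.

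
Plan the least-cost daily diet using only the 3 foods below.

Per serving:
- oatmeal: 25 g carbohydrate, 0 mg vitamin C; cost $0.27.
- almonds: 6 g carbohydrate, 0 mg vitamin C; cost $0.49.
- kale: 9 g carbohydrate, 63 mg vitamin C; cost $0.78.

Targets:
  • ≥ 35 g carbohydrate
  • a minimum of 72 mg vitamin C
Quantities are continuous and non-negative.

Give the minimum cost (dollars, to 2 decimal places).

$1.16

Set it up as a linear program. Let x1 = servings of oatmeal, x2 = servings of almonds, x3 = servings of kale.
min 0.27x1 + 0.49x2 + 0.78x3 subject to:
  25x1 + 6x2 + 9x3 ≥ 35   (carbohydrate)
  63x3 ≥ 72   (vitamin C)
  x1, x2, x3 ≥ 0.
The optimal basis is {oatmeal, kale}; almonds drops out. There the carbohydrate and vitamin C constraints are tight.
That vertex is x1 = 0.9886, x3 = 1.143.
Hence cost = 0.27·0.9886 + 0.78·1.143 = $1.1585.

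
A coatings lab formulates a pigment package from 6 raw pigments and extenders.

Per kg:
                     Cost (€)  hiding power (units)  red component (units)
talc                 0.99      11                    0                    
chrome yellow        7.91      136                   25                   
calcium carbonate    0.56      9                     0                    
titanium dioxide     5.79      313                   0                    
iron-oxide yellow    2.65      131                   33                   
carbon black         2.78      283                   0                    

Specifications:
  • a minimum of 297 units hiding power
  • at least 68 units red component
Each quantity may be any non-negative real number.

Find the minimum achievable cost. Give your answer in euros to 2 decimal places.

Treat it as an LP. Let x1 = kg of talc, x2 = kg of chrome yellow, x3 = kg of calcium carbonate, x4 = kg of titanium dioxide, x5 = kg of iron-oxide yellow, x6 = kg of carbon black.
min 0.99x1 + 7.91x2 + 0.56x3 + 5.79x4 + 2.65x5 + 2.78x6 subject to:
  11x1 + 136x2 + 9x3 + 313x4 + 131x5 + 283x6 ≥ 297   (hiding power)
  25x2 + 33x5 ≥ 68   (red component)
  x1, x2, x3, x4, x5, x6 ≥ 0.
The optimal basis is {iron-oxide yellow, carbon black}; talc, chrome yellow, calcium carbonate, titanium dioxide drop out. Binding constraints: hiding power and red component.
Solving gives x5 = 2.061, x6 = 0.09562.
Objective = 2.65·2.061 + 2.78·0.09562 = 5.7275.

€5.73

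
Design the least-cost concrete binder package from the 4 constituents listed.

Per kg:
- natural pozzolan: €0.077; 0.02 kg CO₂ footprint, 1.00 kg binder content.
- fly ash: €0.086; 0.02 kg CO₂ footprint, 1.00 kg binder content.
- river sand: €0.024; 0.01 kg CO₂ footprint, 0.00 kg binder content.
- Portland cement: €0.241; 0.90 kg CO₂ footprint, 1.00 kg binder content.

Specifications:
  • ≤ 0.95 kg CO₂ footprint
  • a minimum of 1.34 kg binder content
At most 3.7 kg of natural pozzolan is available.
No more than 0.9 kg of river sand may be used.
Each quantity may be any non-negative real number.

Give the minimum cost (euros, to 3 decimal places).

Let x1 = kg of natural pozzolan, x2 = kg of fly ash, x3 = kg of river sand, x4 = kg of Portland cement.
min 0.077x1 + 0.086x2 + 0.024x3 + 0.241x4 s.t.:
  0.02x1 + 0.02x2 + 0.01x3 + 0.9x4 ≤ 0.95   (CO₂ footprint)
  1x1 + 1x2 + 1x4 ≥ 1.34   (binder content)
  x1 ≤ 3.7
  x3 ≤ 0.9
  x1, x2, x3, x4 ≥ 0.
The optimal basis is {natural pozzolan}; fly ash, river sand, Portland cement drop out. The binder content requirement is met with equality.
Solving gives x1 = 1.34.
Hence cost = 0.077·1.34 = €0.10318.

€0.103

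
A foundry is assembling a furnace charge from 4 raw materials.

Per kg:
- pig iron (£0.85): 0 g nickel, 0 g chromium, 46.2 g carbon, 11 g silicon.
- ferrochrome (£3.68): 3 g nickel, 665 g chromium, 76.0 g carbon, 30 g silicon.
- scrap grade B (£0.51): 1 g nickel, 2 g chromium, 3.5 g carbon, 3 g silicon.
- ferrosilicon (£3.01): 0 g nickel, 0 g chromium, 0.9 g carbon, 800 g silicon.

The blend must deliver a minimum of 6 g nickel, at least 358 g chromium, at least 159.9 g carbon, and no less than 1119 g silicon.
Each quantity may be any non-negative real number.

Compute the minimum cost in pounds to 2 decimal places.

£10.10

Treat it as an LP. Let x1 = kg of pig iron, x2 = kg of ferrochrome, x3 = kg of scrap grade B, x4 = kg of ferrosilicon.
Minimise 0.85x1 + 3.68x2 + 0.51x3 + 3.01x4 subject to:
  3x2 + 1x3 ≥ 6   (nickel)
  665x2 + 2x3 ≥ 358   (chromium)
  46.2x1 + 76x2 + 3.5x3 + 0.9x4 ≥ 159.9   (carbon)
  11x1 + 30x2 + 3x3 + 800x4 ≥ 1119   (silicon)
  x1, x2, x3, x4 ≥ 0.
The optimal mix uses every input. There the nickel, chromium, carbon, silicon constraints are tight.
So pig iron = 2.236 kg, ferrochrome = 0.525 kg, scrap grade B = 4.425 kg, ferrosilicon = 1.332 kg.
Hence cost = 0.85·2.236 + 3.68·0.525 + 0.51·4.425 + 3.01·1.332 = £10.0987.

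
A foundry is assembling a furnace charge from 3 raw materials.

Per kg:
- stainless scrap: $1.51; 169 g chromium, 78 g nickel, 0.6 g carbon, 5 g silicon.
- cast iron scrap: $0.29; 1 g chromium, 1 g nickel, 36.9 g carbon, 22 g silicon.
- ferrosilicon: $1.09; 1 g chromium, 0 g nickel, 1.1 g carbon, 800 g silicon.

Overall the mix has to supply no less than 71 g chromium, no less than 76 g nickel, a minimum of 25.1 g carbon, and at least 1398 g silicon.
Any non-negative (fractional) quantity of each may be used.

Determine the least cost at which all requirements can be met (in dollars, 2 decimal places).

This is a linear program. Let x1 = kg of stainless scrap, x2 = kg of cast iron scrap, x3 = kg of ferrosilicon.
Minimize 1.51x1 + 0.29x2 + 1.09x3 s.t.:
  169x1 + 1x2 + 1x3 ≥ 71   (chromium)
  78x1 + 1x2 ≥ 76   (nickel)
  0.6x1 + 36.9x2 + 1.1x3 ≥ 25.1   (carbon)
  5x1 + 22x2 + 800x3 ≥ 1398   (silicon)
  x1, x2, x3 ≥ 0.
All 3 inputs are positive at the optimum. The nickel, carbon, silicon requirements are met with equality.
So stainless scrap = 0.9665 kg, cast iron scrap = 0.6131 kg, ferrosilicon = 1.725 kg.
Objective = 1.51·0.9665 + 0.29·0.6131 + 1.09·1.725 = 3.5175.

$3.52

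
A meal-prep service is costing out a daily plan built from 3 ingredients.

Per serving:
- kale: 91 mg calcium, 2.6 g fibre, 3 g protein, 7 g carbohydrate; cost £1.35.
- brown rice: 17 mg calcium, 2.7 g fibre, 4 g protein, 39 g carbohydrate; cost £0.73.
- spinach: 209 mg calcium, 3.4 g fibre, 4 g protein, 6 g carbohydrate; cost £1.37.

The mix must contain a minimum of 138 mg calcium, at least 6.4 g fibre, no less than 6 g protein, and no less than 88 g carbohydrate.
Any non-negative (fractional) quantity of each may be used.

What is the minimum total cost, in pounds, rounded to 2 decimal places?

£2.25

Let x1 = servings of kale, x2 = servings of brown rice, x3 = servings of spinach.
min 1.35x1 + 0.73x2 + 1.37x3 with:
  91x1 + 17x2 + 209x3 ≥ 138   (calcium)
  2.6x1 + 2.7x2 + 3.4x3 ≥ 6.4   (fibre)
  3x1 + 4x2 + 4x3 ≥ 6   (protein)
  7x1 + 39x2 + 6x3 ≥ 88   (carbohydrate)
  x1, x2, x3 ≥ 0.
The minimum-cost mix takes nothing from kale — only brown rice, spinach. Binding constraints: calcium and carbohydrate.
Solving gives x2 = 2.182, x3 = 0.4828.
Objective = 0.73·2.182 + 1.37·0.4828 = 2.2543.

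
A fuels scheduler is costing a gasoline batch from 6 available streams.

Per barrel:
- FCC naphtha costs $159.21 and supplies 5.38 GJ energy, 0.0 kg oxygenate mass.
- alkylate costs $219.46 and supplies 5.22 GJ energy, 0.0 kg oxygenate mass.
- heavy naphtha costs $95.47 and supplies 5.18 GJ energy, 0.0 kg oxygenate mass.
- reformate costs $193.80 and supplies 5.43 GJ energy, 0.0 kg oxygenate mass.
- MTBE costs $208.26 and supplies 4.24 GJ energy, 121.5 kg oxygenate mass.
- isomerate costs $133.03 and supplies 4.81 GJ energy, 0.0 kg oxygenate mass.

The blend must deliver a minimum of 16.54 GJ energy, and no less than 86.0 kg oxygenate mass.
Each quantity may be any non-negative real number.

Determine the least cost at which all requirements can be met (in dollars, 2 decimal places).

Set it up as a linear program. Let x1 = barrels of FCC naphtha, x2 = barrels of alkylate, x3 = barrels of heavy naphtha, x4 = barrels of reformate, x5 = barrels of MTBE, x6 = barrels of isomerate.
Minimise 159.21x1 + 219.46x2 + 95.47x3 + 193.8x4 + 208.26x5 + 133.03x6 s.t.:
  5.38x1 + 5.22x2 + 5.18x3 + 5.43x4 + 4.24x5 + 4.81x6 ≥ 16.54   (energy)
  121.5x5 ≥ 86   (oxygenate mass)
  x1, x2, x3, x4, x5, x6 ≥ 0.
The optimal basis is {heavy naphtha, MTBE}; FCC naphtha, alkylate, reformate, isomerate drop out. There the energy and oxygenate mass constraints are tight.
Solving gives x3 = 2.6137, x5 = 0.70782.
Hence cost = 95.47·2.6137 + 208.26·0.70782 = $396.9405.

$396.94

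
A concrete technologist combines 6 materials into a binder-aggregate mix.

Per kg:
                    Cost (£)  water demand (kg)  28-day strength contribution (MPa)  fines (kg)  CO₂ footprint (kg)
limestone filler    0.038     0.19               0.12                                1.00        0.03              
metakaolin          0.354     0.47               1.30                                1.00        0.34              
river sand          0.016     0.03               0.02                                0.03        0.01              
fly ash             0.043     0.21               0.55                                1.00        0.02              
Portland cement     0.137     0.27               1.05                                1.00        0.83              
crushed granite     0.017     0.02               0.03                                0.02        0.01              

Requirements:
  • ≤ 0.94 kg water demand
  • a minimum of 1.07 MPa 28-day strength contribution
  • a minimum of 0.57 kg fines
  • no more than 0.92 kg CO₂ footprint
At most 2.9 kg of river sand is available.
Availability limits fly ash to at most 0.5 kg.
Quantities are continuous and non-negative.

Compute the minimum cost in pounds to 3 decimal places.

£0.125

This is a linear program. Let x1 = kg of limestone filler, x2 = kg of metakaolin, x3 = kg of river sand, x4 = kg of fly ash, x5 = kg of Portland cement, x6 = kg of crushed granite.
Minimise 0.038x1 + 0.354x2 + 0.016x3 + 0.043x4 + 0.137x5 + 0.017x6 subject to:
  0.19x1 + 0.47x2 + 0.03x3 + 0.21x4 + 0.27x5 + 0.02x6 ≤ 0.94   (water demand)
  0.12x1 + 1.3x2 + 0.02x3 + 0.55x4 + 1.05x5 + 0.03x6 ≥ 1.07   (28-day strength contribution)
  1x1 + 1x2 + 0.03x3 + 1x4 + 1x5 + 0.02x6 ≥ 0.57   (fines)
  0.03x1 + 0.34x2 + 0.01x3 + 0.02x4 + 0.83x5 + 0.01x6 ≤ 0.92   (CO₂ footprint)
  x3 ≤ 2.9
  x4 ≤ 0.5
  x1, x2, x3, x4, x5, x6 ≥ 0.
The optimal basis is {fly ash, Portland cement}; limestone filler, metakaolin, river sand, crushed granite drop out. The 28-day strength contribution and the fly ash cap requirements are met with equality.
Solving gives x4 = 0.5, x5 = 0.7571.
Total cost: 0.043·0.5 + 0.137·0.7571 = 0.12522.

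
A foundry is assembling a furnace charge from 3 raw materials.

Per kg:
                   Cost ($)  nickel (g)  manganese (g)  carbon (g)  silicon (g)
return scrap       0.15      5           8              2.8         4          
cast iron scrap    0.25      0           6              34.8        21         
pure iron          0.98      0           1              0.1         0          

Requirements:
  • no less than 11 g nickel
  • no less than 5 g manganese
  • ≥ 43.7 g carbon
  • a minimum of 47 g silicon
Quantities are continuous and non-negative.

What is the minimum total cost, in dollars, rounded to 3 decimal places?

$0.785

Treat it as an LP. Let x1 = kg of return scrap, x2 = kg of cast iron scrap, x3 = kg of pure iron.
Minimise 0.15x1 + 0.25x2 + 0.98x3 with:
  5x1 ≥ 11   (nickel)
  8x1 + 6x2 + 1x3 ≥ 5   (manganese)
  2.8x1 + 34.8x2 + 0.1x3 ≥ 43.7   (carbon)
  4x1 + 21x2 ≥ 47   (silicon)
  x1, x2, x3 ≥ 0.
The cheapest feasible vertex uses only return scrap, cast iron scrap; pure iron is not used. There the nickel and silicon constraints are tight.
Optimal quantities: return scrap = 2.2 kg, cast iron scrap = 1.819 kg.
Cost = 0.15·2.2 + 0.25·1.819 = 0.78475.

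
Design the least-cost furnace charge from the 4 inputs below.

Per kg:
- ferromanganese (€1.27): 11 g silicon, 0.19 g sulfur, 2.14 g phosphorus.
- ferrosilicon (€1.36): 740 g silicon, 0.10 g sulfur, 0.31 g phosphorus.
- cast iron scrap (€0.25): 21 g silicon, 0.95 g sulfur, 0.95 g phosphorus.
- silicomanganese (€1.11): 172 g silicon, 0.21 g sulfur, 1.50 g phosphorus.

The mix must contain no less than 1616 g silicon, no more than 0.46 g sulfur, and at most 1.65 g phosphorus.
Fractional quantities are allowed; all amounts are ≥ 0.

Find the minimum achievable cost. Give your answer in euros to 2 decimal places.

Treat it as an LP. Let x1 = kg of ferromanganese, x2 = kg of ferrosilicon, x3 = kg of cast iron scrap, x4 = kg of silicomanganese.
Minimize 1.27x1 + 1.36x2 + 0.25x3 + 1.11x4 with:
  11x1 + 740x2 + 21x3 + 172x4 ≥ 1616   (silicon)
  0.19x1 + 0.1x2 + 0.95x3 + 0.21x4 ≤ 0.46   (sulfur)
  2.14x1 + 0.31x2 + 0.95x3 + 1.5x4 ≤ 1.65   (phosphorus)
  x1, x2, x3, x4 ≥ 0.
The minimum-cost mix takes nothing from ferromanganese, cast iron scrap, silicomanganese — only ferrosilicon. The silicon requirement is met with equality.
Optimal quantities: ferrosilicon = 2.184 kg.
Total cost: 1.36·2.184 = 2.9702.

€2.97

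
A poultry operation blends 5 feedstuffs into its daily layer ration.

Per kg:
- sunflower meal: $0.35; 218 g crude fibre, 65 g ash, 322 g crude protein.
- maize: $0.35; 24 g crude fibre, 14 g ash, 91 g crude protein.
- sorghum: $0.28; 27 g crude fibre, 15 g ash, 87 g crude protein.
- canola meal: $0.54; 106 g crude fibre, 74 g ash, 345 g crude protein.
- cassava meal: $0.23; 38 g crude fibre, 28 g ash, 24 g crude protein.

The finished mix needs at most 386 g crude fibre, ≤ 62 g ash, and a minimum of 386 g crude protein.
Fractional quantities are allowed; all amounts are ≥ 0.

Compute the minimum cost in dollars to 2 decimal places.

Treat it as an LP. Let x1 = kg of sunflower meal, x2 = kg of maize, x3 = kg of sorghum, x4 = kg of canola meal, x5 = kg of cassava meal.
Minimize 0.35x1 + 0.35x2 + 0.28x3 + 0.54x4 + 0.23x5 s.t.:
  218x1 + 24x2 + 27x3 + 106x4 + 38x5 ≤ 386   (crude fibre)
  65x1 + 14x2 + 15x3 + 74x4 + 28x5 ≤ 62   (ash)
  322x1 + 91x2 + 87x3 + 345x4 + 24x5 ≥ 386   (crude protein)
  x1, x2, x3, x4, x5 ≥ 0.
At the optimum only sunflower meal, maize are positive (sorghum, canola meal, cassava meal = 0). Binding constraints: ash and crude protein.
So sunflower meal = 0.1692 kg, maize = 3.643 kg.
Hence cost = 0.35·0.1692 + 0.35·3.643 = $1.3343.

$1.33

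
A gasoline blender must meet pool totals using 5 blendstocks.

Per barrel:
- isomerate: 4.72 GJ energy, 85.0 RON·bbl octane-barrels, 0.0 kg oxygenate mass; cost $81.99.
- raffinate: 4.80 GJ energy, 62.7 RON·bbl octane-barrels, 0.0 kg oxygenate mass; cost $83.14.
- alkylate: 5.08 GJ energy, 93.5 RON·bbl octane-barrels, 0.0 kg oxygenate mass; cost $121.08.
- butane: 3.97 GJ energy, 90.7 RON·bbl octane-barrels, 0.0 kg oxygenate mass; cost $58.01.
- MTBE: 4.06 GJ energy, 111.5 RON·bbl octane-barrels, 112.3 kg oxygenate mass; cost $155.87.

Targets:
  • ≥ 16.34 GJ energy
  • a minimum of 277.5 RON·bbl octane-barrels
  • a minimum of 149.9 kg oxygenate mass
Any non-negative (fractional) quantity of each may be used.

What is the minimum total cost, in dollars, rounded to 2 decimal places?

$367.63

This is a linear program. Let x1 = barrels of isomerate, x2 = barrels of raffinate, x3 = barrels of alkylate, x4 = barrels of butane, x5 = barrels of MTBE.
Minimise 81.99x1 + 83.14x2 + 121.08x3 + 58.01x4 + 155.87x5 s.t.:
  4.72x1 + 4.8x2 + 5.08x3 + 3.97x4 + 4.06x5 ≥ 16.34   (energy)
  85x1 + 62.7x2 + 93.5x3 + 90.7x4 + 111.5x5 ≥ 277.5   (octane-barrels)
  112.3x5 ≥ 149.9   (oxygenate mass)
  x1, x2, x3, x4, x5 ≥ 0.
The optimal basis is {butane, MTBE}; isomerate, raffinate, alkylate drop out. Binding constraints: energy and oxygenate mass.
Optimal quantities: butane = 2.7508 barrels, MTBE = 1.3348 barrels.
Objective = 58.01·2.7508 + 155.87·1.3348 = 367.6292.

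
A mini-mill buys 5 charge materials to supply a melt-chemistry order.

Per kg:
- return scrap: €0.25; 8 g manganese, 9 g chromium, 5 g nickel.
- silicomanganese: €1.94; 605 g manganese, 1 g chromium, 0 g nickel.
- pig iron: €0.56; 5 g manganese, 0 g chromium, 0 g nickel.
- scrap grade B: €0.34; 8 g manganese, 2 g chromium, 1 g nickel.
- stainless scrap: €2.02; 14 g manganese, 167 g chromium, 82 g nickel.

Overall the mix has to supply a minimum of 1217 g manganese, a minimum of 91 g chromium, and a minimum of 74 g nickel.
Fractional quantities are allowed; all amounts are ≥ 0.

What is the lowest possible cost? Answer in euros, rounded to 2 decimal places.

€5.68

Let x1 = kg of return scrap, x2 = kg of silicomanganese, x3 = kg of pig iron, x4 = kg of scrap grade B, x5 = kg of stainless scrap.
min 0.25x1 + 1.94x2 + 0.56x3 + 0.34x4 + 2.02x5 with:
  8x1 + 605x2 + 5x3 + 8x4 + 14x5 ≥ 1217   (manganese)
  9x1 + 1x2 + 2x4 + 167x5 ≥ 91   (chromium)
  5x1 + 1x4 + 82x5 ≥ 74   (nickel)
  x1, x2, x3, x4, x5 ≥ 0.
The optimal basis is {silicomanganese, stainless scrap}; return scrap, pig iron, scrap grade B drop out. There the manganese and nickel constraints are tight.
Optimal quantities: silicomanganese = 1.9907 kg, stainless scrap = 0.90244 kg.
Total cost: 1.94·1.9907 + 2.02·0.90244 = 5.6849.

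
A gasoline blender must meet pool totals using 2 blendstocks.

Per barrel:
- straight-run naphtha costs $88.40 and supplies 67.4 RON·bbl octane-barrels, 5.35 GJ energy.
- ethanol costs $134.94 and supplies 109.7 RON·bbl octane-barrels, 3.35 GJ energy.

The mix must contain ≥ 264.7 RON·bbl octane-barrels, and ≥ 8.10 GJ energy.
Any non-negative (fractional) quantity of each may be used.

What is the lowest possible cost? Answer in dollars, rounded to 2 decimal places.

Let x1 = barrels of straight-run naphtha, x2 = barrels of ethanol.
min 88.4x1 + 134.94x2 with:
  67.4x1 + 109.7x2 ≥ 264.7   (octane-barrels)
  5.35x1 + 3.35x2 ≥ 8.1   (energy)
  x1, x2 ≥ 0.
Both inputs are positive at the optimum. The octane-barrels and energy requirements are met with equality.
That vertex is x1 = 0.0050539, x2 = 2.4098.
Total cost: 88.4·0.0050539 + 134.94·2.4098 = 325.6252.

$325.63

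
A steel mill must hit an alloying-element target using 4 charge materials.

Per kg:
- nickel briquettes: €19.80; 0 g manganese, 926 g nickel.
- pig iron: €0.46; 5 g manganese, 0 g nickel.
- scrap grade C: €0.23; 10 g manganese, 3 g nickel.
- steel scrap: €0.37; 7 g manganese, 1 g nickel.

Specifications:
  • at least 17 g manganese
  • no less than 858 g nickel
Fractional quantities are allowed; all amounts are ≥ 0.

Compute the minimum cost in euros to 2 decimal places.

€18.63

Treat it as an LP. Let x1 = kg of nickel briquettes, x2 = kg of pig iron, x3 = kg of scrap grade C, x4 = kg of steel scrap.
Minimize 19.8x1 + 0.46x2 + 0.23x3 + 0.37x4 s.t.:
  5x2 + 10x3 + 7x4 ≥ 17   (manganese)
  926x1 + 3x3 + 1x4 ≥ 858   (nickel)
  x1, x2, x3, x4 ≥ 0.
At the optimum only nickel briquettes, scrap grade C are positive (pig iron, steel scrap = 0). The manganese and nickel requirements are met with equality.
So nickel briquettes = 0.9211 kg, scrap grade C = 1.7 kg.
Total cost: 19.8·0.9211 + 0.23·1.7 = 18.6288.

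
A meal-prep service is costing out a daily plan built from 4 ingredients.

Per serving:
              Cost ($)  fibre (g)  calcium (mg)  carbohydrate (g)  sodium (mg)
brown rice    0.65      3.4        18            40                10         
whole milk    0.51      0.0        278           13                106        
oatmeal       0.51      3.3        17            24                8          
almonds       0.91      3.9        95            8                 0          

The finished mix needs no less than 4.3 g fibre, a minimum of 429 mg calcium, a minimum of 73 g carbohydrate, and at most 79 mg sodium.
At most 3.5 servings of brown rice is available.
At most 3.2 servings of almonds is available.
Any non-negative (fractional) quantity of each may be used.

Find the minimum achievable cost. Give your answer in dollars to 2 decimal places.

Let x1 = servings of brown rice, x2 = servings of whole milk, x3 = servings of oatmeal, x4 = servings of almonds.
min 0.65x1 + 0.51x2 + 0.51x3 + 0.91x4 with:
  3.4x1 + 3.3x3 + 3.9x4 ≥ 4.3   (fibre)
  18x1 + 278x2 + 17x3 + 95x4 ≥ 429   (calcium)
  40x1 + 13x2 + 24x3 + 8x4 ≥ 73   (carbohydrate)
  10x1 + 106x2 + 8x3 ≤ 79   (sodium)
  x1 ≤ 3.5
  x4 ≤ 3.2
  x1, x2, x3, x4 ≥ 0.
The minimum-cost mix takes nothing from oatmeal — only brown rice, whole milk, almonds. The calcium, carbohydrate, sodium requirements are met with equality.
So brown rice = 1.131 servings, whole milk = 0.6386 servings, almonds = 2.433 servings.
Hence cost = 0.65·1.131 + 0.51·0.6386 + 0.91·2.433 = $3.2749.

$3.27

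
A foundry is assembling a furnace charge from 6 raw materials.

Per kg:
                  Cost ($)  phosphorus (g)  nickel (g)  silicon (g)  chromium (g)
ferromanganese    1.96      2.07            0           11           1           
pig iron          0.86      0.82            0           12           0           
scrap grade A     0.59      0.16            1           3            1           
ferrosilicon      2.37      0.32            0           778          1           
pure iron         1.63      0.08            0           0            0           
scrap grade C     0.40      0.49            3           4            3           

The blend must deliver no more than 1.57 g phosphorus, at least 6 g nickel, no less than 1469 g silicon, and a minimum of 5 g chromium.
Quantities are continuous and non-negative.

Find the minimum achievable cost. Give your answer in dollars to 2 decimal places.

Treat it as an LP. Let x1 = kg of ferromanganese, x2 = kg of pig iron, x3 = kg of scrap grade A, x4 = kg of ferrosilicon, x5 = kg of pure iron, x6 = kg of scrap grade C.
min 1.96x1 + 0.86x2 + 0.59x3 + 2.37x4 + 1.63x5 + 0.4x6 with:
  2.07x1 + 0.82x2 + 0.16x3 + 0.32x4 + 0.08x5 + 0.49x6 ≤ 1.57   (phosphorus)
  1x3 + 3x6 ≥ 6   (nickel)
  11x1 + 12x2 + 3x3 + 778x4 + 4x6 ≥ 1469   (silicon)
  1x1 + 1x3 + 1x4 + 3x6 ≥ 5   (chromium)
  x1, x2, x3, x4, x5, x6 ≥ 0.
The cheapest feasible vertex uses only scrap grade A, ferrosilicon, scrap grade C; ferromanganese, pig iron, pure iron are not used. There the phosphorus, nickel, silicon constraints are tight.
Optimal quantities: scrap grade A = 2.719 kg, ferrosilicon = 1.872 kg, scrap grade C = 1.094 kg.
Hence cost = 0.59·2.719 + 2.37·1.872 + 0.4·1.094 = $6.4785.

$6.48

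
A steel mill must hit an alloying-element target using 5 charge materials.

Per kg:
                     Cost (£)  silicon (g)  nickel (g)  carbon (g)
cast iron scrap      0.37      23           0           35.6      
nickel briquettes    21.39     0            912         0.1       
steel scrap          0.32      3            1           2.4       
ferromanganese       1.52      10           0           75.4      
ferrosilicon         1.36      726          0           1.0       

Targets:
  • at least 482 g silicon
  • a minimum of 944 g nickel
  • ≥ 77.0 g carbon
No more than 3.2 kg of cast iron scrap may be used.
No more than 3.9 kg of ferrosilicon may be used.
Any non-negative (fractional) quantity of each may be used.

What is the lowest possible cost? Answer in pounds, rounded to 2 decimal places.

Let x1 = kg of cast iron scrap, x2 = kg of nickel briquettes, x3 = kg of steel scrap, x4 = kg of ferromanganese, x5 = kg of ferrosilicon.
Minimize 0.37x1 + 21.39x2 + 0.32x3 + 1.52x4 + 1.36x5 with:
  23x1 + 3x3 + 10x4 + 726x5 ≥ 482   (silicon)
  912x2 + 1x3 ≥ 944   (nickel)
  35.6x1 + 0.1x2 + 2.4x3 + 75.4x4 + 1x5 ≥ 77   (carbon)
  x1 ≤ 3.2
  x5 ≤ 3.9
  x1, x2, x3, x4, x5 ≥ 0.
The minimum-cost mix takes nothing from steel scrap, ferromanganese — only cast iron scrap, nickel briquettes, ferrosilicon. There the silicon, nickel, carbon constraints are tight.
Optimal quantities: cast iron scrap = 2.143 kg, nickel briquettes = 1.035 kg, ferrosilicon = 0.596 kg.
Total cost: 0.37·2.143 + 21.39·1.035 + 1.36·0.596 = 23.7421.

£23.74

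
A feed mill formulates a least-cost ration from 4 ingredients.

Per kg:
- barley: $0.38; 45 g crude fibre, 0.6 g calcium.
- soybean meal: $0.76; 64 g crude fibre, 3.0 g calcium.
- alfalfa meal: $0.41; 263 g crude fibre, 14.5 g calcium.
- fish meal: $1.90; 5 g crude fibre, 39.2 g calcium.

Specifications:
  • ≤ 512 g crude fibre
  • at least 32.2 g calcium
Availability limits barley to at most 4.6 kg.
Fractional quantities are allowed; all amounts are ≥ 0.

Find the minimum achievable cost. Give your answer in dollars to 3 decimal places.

Treat it as an LP. Let x1 = kg of barley, x2 = kg of soybean meal, x3 = kg of alfalfa meal, x4 = kg of fish meal.
min 0.38x1 + 0.76x2 + 0.41x3 + 1.9x4 with:
  45x1 + 64x2 + 263x3 + 5x4 ≤ 512   (crude fibre)
  0.6x1 + 3x2 + 14.5x3 + 39.2x4 ≥ 32.2   (calcium)
  x1 ≤ 4.6
  x1, x2, x3, x4 ≥ 0.
The cheapest feasible vertex uses only alfalfa meal, fish meal; barley, soybean meal are not used. There the crude fibre and calcium constraints are tight.
Optimal quantities: alfalfa meal = 1.945 kg, fish meal = 0.102 kg.
Total cost: 0.41·1.945 + 1.9·0.102 = 0.99125.

$0.991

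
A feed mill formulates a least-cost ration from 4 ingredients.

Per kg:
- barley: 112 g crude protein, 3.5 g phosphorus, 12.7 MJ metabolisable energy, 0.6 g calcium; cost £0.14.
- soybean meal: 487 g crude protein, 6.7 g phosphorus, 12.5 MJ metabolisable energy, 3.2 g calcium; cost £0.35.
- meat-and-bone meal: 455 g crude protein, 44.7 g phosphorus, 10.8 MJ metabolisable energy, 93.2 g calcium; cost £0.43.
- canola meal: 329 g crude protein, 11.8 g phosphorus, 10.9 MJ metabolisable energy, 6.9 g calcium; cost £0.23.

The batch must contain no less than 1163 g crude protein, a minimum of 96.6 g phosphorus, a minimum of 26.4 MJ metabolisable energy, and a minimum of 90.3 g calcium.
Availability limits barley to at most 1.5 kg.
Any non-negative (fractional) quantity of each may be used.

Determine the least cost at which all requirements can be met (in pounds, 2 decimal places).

£1.03

Let x1 = kg of barley, x2 = kg of soybean meal, x3 = kg of meat-and-bone meal, x4 = kg of canola meal.
Minimise 0.14x1 + 0.35x2 + 0.43x3 + 0.23x4 with:
  112x1 + 487x2 + 455x3 + 329x4 ≥ 1163   (crude protein)
  3.5x1 + 6.7x2 + 44.7x3 + 11.8x4 ≥ 96.6   (phosphorus)
  12.7x1 + 12.5x2 + 10.8x3 + 10.9x4 ≥ 26.4   (metabolisable energy)
  0.6x1 + 3.2x2 + 93.2x3 + 6.9x4 ≥ 90.3   (calcium)
  x1 ≤ 1.5
  x1, x2, x3, x4 ≥ 0.
The optimal basis is {meat-and-bone meal, canola meal}; barley, soybean meal drop out. The crude protein and phosphorus requirements are met with equality.
Solving gives x3 = 1.934, x4 = 0.8603.
Cost = 0.43·1.934 + 0.23·0.8603 = 1.0295.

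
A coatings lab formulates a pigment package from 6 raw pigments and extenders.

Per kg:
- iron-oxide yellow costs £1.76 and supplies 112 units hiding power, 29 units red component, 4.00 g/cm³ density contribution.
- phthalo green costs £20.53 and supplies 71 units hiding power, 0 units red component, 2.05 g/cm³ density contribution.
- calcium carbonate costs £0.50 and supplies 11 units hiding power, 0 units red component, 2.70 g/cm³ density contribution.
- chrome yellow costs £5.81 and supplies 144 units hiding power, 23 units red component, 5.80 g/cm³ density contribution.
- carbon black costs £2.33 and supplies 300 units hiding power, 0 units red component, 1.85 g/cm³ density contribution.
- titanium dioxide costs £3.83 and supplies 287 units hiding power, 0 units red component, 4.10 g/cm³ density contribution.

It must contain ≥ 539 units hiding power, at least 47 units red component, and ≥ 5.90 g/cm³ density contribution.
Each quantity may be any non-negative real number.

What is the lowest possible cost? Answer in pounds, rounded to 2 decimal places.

Let x1 = kg of iron-oxide yellow, x2 = kg of phthalo green, x3 = kg of calcium carbonate, x4 = kg of chrome yellow, x5 = kg of carbon black, x6 = kg of titanium dioxide.
min 1.76x1 + 20.53x2 + 0.5x3 + 5.81x4 + 2.33x5 + 3.83x6 subject to:
  112x1 + 71x2 + 11x3 + 144x4 + 300x5 + 287x6 ≥ 539   (hiding power)
  29x1 + 23x4 ≥ 47   (red component)
  4x1 + 2.05x2 + 2.7x3 + 5.8x4 + 1.85x5 + 4.1x6 ≥ 5.9   (density contribution)
  x1, x2, x3, x4, x5, x6 ≥ 0.
At the optimum only iron-oxide yellow, carbon black are positive (phthalo green, calcium carbonate, chrome yellow, titanium dioxide = 0). The hiding power and red component requirements are met with equality.
Solving gives x1 = 1.621, x5 = 1.192.
Hence cost = 1.76·1.621 + 2.33·1.192 = £5.6303.

£5.63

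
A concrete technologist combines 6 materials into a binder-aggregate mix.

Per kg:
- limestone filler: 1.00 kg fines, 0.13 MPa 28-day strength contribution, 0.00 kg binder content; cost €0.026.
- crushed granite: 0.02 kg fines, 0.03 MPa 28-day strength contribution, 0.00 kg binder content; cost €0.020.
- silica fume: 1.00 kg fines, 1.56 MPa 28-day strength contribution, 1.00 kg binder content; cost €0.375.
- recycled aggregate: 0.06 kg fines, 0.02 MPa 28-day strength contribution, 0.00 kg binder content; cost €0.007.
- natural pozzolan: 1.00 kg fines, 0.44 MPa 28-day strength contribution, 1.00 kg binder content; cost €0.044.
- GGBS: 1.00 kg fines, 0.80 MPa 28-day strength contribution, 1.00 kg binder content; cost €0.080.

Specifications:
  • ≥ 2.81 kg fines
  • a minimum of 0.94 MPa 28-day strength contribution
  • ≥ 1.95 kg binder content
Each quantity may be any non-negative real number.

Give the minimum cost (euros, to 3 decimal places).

€0.108

Let x1 = kg of limestone filler, x2 = kg of crushed granite, x3 = kg of silica fume, x4 = kg of recycled aggregate, x5 = kg of natural pozzolan, x6 = kg of GGBS.
min 0.026x1 + 0.02x2 + 0.375x3 + 0.007x4 + 0.044x5 + 0.08x6 subject to:
  1x1 + 0.02x2 + 1x3 + 0.06x4 + 1x5 + 1x6 ≥ 2.81   (fines)
  0.13x1 + 0.03x2 + 1.56x3 + 0.02x4 + 0.44x5 + 0.8x6 ≥ 0.94   (28-day strength contribution)
  1x3 + 1x5 + 1x6 ≥ 1.95   (binder content)
  x1, x2, x3, x4, x5, x6 ≥ 0.
The cheapest feasible vertex uses only limestone filler, natural pozzolan; crushed granite, silica fume, recycled aggregate, GGBS are not used. Binding constraints: fines and binder content.
So limestone filler = 0.86 kg, natural pozzolan = 1.95 kg.
Objective = 0.026·0.86 + 0.044·1.95 = 0.10816.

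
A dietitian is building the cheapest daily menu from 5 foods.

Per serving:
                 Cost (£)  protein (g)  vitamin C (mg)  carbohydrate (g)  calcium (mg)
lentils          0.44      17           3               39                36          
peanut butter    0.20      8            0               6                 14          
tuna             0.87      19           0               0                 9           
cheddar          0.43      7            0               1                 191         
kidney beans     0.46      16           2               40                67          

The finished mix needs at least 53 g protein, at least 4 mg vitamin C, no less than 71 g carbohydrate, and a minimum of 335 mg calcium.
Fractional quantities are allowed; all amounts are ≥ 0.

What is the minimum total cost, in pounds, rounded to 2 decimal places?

Let x1 = servings of lentils, x2 = servings of peanut butter, x3 = servings of tuna, x4 = servings of cheddar, x5 = servings of kidney beans.
min 0.44x1 + 0.2x2 + 0.87x3 + 0.43x4 + 0.46x5 subject to:
  17x1 + 8x2 + 19x3 + 7x4 + 16x5 ≥ 53   (protein)
  3x1 + 2x5 ≥ 4   (vitamin C)
  39x1 + 6x2 + 1x4 + 40x5 ≥ 71   (carbohydrate)
  36x1 + 14x2 + 9x3 + 191x4 + 67x5 ≥ 335   (calcium)
  x1, x2, x3, x4, x5 ≥ 0.
The optimal basis is {lentils, peanut butter, cheddar, kidney beans}; tuna drops out. There the protein, vitamin C, carbohydrate, calcium constraints are tight.
That vertex is x1 = 1.227, x2 = 2.581, x4 = 1.277, x5 = 0.1599.
Hence cost = 0.44·1.227 + 0.2·2.581 + 0.43·1.277 + 0.46·0.1599 = £1.6787.

£1.68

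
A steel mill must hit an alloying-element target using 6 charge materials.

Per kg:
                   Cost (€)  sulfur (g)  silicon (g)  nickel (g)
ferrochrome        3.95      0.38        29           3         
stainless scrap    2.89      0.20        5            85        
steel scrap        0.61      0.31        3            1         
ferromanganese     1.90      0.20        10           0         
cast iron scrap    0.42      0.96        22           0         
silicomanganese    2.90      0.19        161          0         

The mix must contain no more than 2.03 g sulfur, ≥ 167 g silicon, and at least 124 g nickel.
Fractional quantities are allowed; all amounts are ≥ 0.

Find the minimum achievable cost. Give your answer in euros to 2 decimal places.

€7.09

Treat it as an LP. Let x1 = kg of ferrochrome, x2 = kg of stainless scrap, x3 = kg of steel scrap, x4 = kg of ferromanganese, x5 = kg of cast iron scrap, x6 = kg of silicomanganese.
min 3.95x1 + 2.89x2 + 0.61x3 + 1.9x4 + 0.42x5 + 2.9x6 with:
  0.38x1 + 0.2x2 + 0.31x3 + 0.2x4 + 0.96x5 + 0.19x6 ≤ 2.03   (sulfur)
  29x1 + 5x2 + 3x3 + 10x4 + 22x5 + 161x6 ≥ 167   (silicon)
  3x1 + 85x2 + 1x3 ≥ 124   (nickel)
  x1, x2, x3, x4, x5, x6 ≥ 0.
The cheapest feasible vertex uses only stainless scrap, silicomanganese; ferrochrome, steel scrap, ferromanganese, cast iron scrap are not used. There the silicon and nickel constraints are tight.
Solving gives x2 = 1.459, x6 = 0.992.
Total cost: 2.89·1.459 + 2.9·0.992 = 7.0933.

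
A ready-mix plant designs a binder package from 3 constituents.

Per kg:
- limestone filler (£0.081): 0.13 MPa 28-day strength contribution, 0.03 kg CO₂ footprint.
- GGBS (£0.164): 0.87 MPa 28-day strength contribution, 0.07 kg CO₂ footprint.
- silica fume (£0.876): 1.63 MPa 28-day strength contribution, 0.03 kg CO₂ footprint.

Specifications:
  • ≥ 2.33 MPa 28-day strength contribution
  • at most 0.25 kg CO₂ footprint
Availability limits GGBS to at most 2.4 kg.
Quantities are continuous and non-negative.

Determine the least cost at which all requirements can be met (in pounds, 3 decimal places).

Let x1 = kg of limestone filler, x2 = kg of GGBS, x3 = kg of silica fume.
Minimise 0.081x1 + 0.164x2 + 0.876x3 subject to:
  0.13x1 + 0.87x2 + 1.63x3 ≥ 2.33   (28-day strength contribution)
  0.03x1 + 0.07x2 + 0.03x3 ≤ 0.25   (CO₂ footprint)
  x2 ≤ 2.4
  x1, x2, x3 ≥ 0.
The cheapest feasible vertex uses only GGBS, silica fume; limestone filler is not used. The 28-day strength contribution and the GGBS cap requirements are met with equality.
Solving gives x2 = 2.4, x3 = 0.1485.
Objective = 0.164·2.4 + 0.876·0.1485 = 0.52369.

£0.524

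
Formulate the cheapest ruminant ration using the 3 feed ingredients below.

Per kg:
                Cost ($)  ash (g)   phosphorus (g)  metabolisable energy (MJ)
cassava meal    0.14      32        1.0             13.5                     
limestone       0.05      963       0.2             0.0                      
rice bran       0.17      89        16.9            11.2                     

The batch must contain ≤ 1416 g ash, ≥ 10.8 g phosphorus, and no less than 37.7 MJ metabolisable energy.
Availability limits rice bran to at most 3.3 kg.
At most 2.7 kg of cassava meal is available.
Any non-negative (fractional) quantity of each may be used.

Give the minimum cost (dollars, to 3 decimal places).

$0.418

Let x1 = kg of cassava meal, x2 = kg of limestone, x3 = kg of rice bran.
Minimise 0.14x1 + 0.05x2 + 0.17x3 s.t.:
  32x1 + 963x2 + 89x3 ≤ 1416   (ash)
  1x1 + 0.2x2 + 16.9x3 ≥ 10.8   (phosphorus)
  13.5x1 + 11.2x3 ≥ 37.7   (metabolisable energy)
  x3 ≤ 3.3
  x1 ≤ 2.7
  x1, x2, x3 ≥ 0.
The cheapest feasible vertex uses only cassava meal, rice bran; limestone is not used. The phosphorus and metabolisable energy requirements are met with equality.
So cassava meal = 2.379 kg, rice bran = 0.4983 kg.
Hence cost = 0.14·2.379 + 0.17·0.4983 = $0.41777.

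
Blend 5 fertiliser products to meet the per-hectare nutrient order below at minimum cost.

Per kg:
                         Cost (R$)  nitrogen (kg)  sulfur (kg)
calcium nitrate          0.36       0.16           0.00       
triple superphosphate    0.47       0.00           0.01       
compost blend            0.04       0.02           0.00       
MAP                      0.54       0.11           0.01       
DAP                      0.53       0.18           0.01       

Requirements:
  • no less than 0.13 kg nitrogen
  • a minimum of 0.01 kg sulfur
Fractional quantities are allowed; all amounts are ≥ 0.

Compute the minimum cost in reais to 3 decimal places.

Let x1 = kg of calcium nitrate, x2 = kg of triple superphosphate, x3 = kg of compost blend, x4 = kg of MAP, x5 = kg of DAP.
min 0.36x1 + 0.47x2 + 0.04x3 + 0.54x4 + 0.53x5 with:
  0.16x1 + 0.02x3 + 0.11x4 + 0.18x5 ≥ 0.13   (nitrogen)
  0.01x2 + 0.01x4 + 0.01x5 ≥ 0.01   (sulfur)
  x1, x2, x3, x4, x5 ≥ 0.
The optimal basis is {triple superphosphate, DAP}; calcium nitrate, compost blend, MAP drop out. The nitrogen and sulfur requirements are met with equality.
Optimal quantities: triple superphosphate = 0.2778 kg, DAP = 0.7222 kg.
Hence cost = 0.47·0.2778 + 0.53·0.7222 = R$0.51333.

R$0.513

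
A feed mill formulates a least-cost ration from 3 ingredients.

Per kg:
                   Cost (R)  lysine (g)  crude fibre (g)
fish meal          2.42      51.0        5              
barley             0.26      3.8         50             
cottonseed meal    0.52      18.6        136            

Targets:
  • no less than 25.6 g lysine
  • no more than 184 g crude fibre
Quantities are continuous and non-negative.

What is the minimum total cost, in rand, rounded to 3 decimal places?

This is a linear program. Let x1 = kg of fish meal, x2 = kg of barley, x3 = kg of cottonseed meal.
min 2.42x1 + 0.26x2 + 0.52x3 s.t.:
  51x1 + 3.8x2 + 18.6x3 ≥ 25.6   (lysine)
  5x1 + 50x2 + 136x3 ≤ 184   (crude fibre)
  x1, x2, x3 ≥ 0.
The optimal basis is {fish meal, cottonseed meal}; barley drops out. Binding constraints: lysine and crude fibre.
Optimal quantities: fish meal = 0.008651 kg, cottonseed meal = 1.353 kg.
Objective = 2.42·0.008651 + 0.52·1.353 = 0.724495.

R0.724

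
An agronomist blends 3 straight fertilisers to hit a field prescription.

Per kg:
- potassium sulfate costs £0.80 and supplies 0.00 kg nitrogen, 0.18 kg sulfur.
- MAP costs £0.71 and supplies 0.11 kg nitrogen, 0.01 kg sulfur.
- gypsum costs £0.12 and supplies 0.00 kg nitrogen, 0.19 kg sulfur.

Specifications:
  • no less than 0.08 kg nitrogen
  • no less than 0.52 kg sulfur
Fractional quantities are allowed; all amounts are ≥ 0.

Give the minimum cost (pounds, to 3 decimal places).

Set it up as a linear program. Let x1 = kg of potassium sulfate, x2 = kg of MAP, x3 = kg of gypsum.
Minimise 0.8x1 + 0.71x2 + 0.12x3 with:
  0.11x2 ≥ 0.08   (nitrogen)
  0.18x1 + 0.01x2 + 0.19x3 ≥ 0.52   (sulfur)
  x1, x2, x3 ≥ 0.
The cheapest feasible vertex uses only MAP, gypsum; potassium sulfate is not used. There the nitrogen and sulfur constraints are tight.
Optimal quantities: MAP = 0.7273 kg, gypsum = 2.699 kg.
Total cost: 0.71·0.7273 + 0.12·2.699 = 0.84026.

£0.840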